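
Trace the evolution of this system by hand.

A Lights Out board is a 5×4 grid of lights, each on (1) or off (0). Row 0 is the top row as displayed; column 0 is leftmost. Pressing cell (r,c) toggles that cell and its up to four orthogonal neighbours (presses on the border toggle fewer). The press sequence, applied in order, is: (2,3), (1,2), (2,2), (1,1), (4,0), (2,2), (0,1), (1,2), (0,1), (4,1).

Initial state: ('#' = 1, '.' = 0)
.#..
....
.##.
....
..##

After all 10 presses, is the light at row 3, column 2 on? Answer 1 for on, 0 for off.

step 0: .#..
....
.##.
....
..##
step 1: .#..
...#
.#.#
...#
..##
step 2: .##.
.##.
.###
...#
..##
step 3: .##.
.#..
....
..##
..##
step 4: ..#.
#.#.
.#..
..##
..##
step 5: ..#.
#.#.
.#..
#.##
####
step 6: ..#.
#...
..##
#..#
####
step 7: ##..
##..
..##
#..#
####
step 8: ###.
#.##
...#
#..#
####
step 9: ....
####
...#
#..#
####
step 10: ....
####
...#
##.#
...#

0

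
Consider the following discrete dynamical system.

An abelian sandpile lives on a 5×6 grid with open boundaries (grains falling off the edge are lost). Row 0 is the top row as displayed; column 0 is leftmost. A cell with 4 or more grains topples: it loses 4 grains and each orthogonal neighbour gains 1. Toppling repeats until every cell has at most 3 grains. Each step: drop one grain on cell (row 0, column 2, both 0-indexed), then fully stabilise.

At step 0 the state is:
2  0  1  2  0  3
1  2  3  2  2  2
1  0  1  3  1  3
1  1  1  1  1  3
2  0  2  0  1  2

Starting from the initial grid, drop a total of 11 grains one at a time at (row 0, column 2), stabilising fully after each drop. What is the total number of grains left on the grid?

k=0  2  0  1  2  0  3
1  2  3  2  2  2
1  0  1  3  1  3
1  1  1  1  1  3
2  0  2  0  1  2
k=1  2  0  2  2  0  3
1  2  3  2  2  2
1  0  1  3  1  3
1  1  1  1  1  3
2  0  2  0  1  2
k=2  2  0  3  2  0  3
1  2  3  2  2  2
1  0  1  3  1  3
1  1  1  1  1  3
2  0  2  0  1  2
k=3  2  1  1  3  0  3
1  3  0  3  2  2
1  0  2  3  1  3
1  1  1  1  1  3
2  0  2  0  1  2
k=4  2  1  2  3  0  3
1  3  0  3  2  2
1  0  2  3  1  3
1  1  1  1  1  3
2  0  2  0  1  2
k=5  2  1  3  3  0  3
1  3  0  3  2  2
1  0  2  3  1  3
1  1  1  1  1  3
2  0  2  0  1  2
k=6  2  2  1  1  1  3
1  3  2  1  3  2
1  0  3  0  2  3
1  1  1  2  1  3
2  0  2  0  1  2
k=7  2  2  2  1  1  3
1  3  2  1  3  2
1  0  3  0  2  3
1  1  1  2  1  3
2  0  2  0  1  2
k=8  2  2  3  1  1  3
1  3  2  1  3  2
1  0  3  0  2  3
1  1  1  2  1  3
2  0  2  0  1  2
k=9  2  3  0  2  1  3
1  3  3  1  3  2
1  0  3  0  2  3
1  1  1  2  1  3
2  0  2  0  1  2
k=10  2  3  1  2  1  3
1  3  3  1  3  2
1  0  3  0  2  3
1  1  1  2  1  3
2  0  2  0  1  2
k=11  2  3  2  2  1  3
1  3  3  1  3  2
1  0  3  0  2  3
1  1  1  2  1  3
2  0  2  0  1  2

51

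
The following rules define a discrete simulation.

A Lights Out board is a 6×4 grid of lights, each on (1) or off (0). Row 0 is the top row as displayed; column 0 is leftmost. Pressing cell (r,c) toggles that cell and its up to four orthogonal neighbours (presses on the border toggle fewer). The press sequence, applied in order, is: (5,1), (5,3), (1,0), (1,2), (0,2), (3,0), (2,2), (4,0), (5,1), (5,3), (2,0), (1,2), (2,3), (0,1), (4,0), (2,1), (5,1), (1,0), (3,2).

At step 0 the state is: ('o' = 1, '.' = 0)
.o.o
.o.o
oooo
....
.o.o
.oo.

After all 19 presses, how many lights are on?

11

[0] .o.o
.o.o
oooo
....
.o.o
.oo.
[1] .o.o
.o.o
oooo
....
...o
o...
[2] .o.o
.o.o
oooo
....
....
o.oo
[3] oo.o
o..o
.ooo
....
....
o.oo
[4] oooo
ooo.
.o.o
....
....
o.oo
[5] o...
oo..
.o.o
....
....
o.oo
[6] o...
oo..
oo.o
oo..
o...
o.oo
[7] o...
ooo.
o.o.
ooo.
o...
o.oo
[8] o...
ooo.
o.o.
.oo.
.o..
..oo
[9] o...
ooo.
o.o.
.oo.
....
oo.o
[10] o...
ooo.
o.o.
.oo.
...o
ooo.
[11] o...
.oo.
.oo.
ooo.
...o
ooo.
[12] o.o.
...o
.o..
ooo.
...o
ooo.
[13] o.o.
....
.ooo
oooo
...o
ooo.
[14] .o..
.o..
.ooo
oooo
...o
ooo.
[15] .o..
.o..
.ooo
.ooo
oo.o
.oo.
[16] .o..
....
o..o
..oo
oo.o
.oo.
[17] .o..
....
o..o
..oo
o..o
o...
[18] oo..
oo..
...o
..oo
o..o
o...
[19] oo..
oo..
..oo
.o..
o.oo
o...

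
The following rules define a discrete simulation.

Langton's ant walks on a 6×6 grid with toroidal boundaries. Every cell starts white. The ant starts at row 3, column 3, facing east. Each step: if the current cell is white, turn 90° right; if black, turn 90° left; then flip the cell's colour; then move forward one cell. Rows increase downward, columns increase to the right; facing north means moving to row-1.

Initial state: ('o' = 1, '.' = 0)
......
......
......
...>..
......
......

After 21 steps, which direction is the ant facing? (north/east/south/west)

0) ......
......
......
...>..
......
......
1) ......
......
......
...o..
...v..
......
2) ......
......
......
...o..
..<o..
......
3) ......
......
......
..^o..
..oo..
......
4) ......
......
......
..o>..
..oo..
......
5) ......
......
...^..
..o...
..oo..
......
6) ......
......
...o>.
..o...
..oo..
......
7) ......
......
...oo.
..o.v.
..oo..
......
8) ......
......
...oo.
..o<o.
..oo..
......
9) ......
......
...^o.
..ooo.
..oo..
......
10) ......
......
..<.o.
..ooo.
..oo..
......
11) ......
..^...
..o.o.
..ooo.
..oo..
......
12) ......
..o>..
..o.o.
..ooo.
..oo..
......
13) ......
..oo..
..ovo.
..ooo.
..oo..
......
14) ......
..oo..
..<oo.
..ooo.
..oo..
......
15) ......
..oo..
...oo.
..voo.
..oo..
......
16) ......
..oo..
...oo.
...>o.
..oo..
......
17) ......
..oo..
...^o.
....o.
..oo..
......
18) ......
..oo..
..<.o.
....o.
..oo..
......
19) ......
..^o..
..o.o.
....o.
..oo..
......
20) ......
.<.o..
..o.o.
....o.
..oo..
......
21) .^....
.o.o..
..o.o.
....o.
..oo..
......

north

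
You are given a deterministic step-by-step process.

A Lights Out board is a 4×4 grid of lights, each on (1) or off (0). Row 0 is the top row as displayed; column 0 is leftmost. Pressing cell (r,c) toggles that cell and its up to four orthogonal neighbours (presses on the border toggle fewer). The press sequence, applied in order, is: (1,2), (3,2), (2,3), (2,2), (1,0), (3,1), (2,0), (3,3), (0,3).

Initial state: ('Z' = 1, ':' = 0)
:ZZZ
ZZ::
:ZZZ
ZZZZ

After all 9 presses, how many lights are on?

k=0  :ZZZ
ZZ::
:ZZZ
ZZZZ
k=1  :Z:Z
Z:ZZ
:Z:Z
ZZZZ
k=2  :Z:Z
Z:ZZ
:ZZZ
Z:::
k=3  :Z:Z
Z:Z:
:Z::
Z::Z
k=4  :Z:Z
Z:::
::ZZ
Z:ZZ
k=5  ZZ:Z
:Z::
Z:ZZ
Z:ZZ
k=6  ZZ:Z
:Z::
ZZZZ
:Z:Z
k=7  ZZ:Z
ZZ::
::ZZ
ZZ:Z
k=8  ZZ:Z
ZZ::
::Z:
ZZZ:
k=9  ZZZ:
ZZ:Z
::Z:
ZZZ:

10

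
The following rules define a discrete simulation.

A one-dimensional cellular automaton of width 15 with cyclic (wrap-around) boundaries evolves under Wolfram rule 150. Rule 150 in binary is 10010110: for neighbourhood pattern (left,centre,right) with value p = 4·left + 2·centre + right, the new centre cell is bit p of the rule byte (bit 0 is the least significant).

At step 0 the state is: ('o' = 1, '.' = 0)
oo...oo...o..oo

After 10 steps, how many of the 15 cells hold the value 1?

5

0) oo...oo...o..oo
1) o.o.o..o.oooo.o
2) ..o.oooo..oo...
3) .oo..oo.oo..o..
4) o..oo.....oooo.
5) ooo..o...o.oo..
6) .o.oooo.oo...oo
7) .o..oo....o.o..
8) oooo..o..oo.oo.
9) .oo.ooooo......
10) o....ooo.o.....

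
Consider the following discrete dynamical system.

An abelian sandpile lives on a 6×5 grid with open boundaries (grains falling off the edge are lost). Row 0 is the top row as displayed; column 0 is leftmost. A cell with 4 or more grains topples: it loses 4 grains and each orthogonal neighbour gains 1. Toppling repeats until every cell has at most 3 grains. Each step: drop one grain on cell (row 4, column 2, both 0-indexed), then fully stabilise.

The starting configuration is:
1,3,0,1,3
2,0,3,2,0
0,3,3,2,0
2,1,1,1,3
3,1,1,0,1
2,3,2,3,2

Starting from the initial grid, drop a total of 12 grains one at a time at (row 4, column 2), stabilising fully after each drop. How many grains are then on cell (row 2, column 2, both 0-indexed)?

[0] 1,3,0,1,3
2,0,3,2,0
0,3,3,2,0
2,1,1,1,3
3,1,1,0,1
2,3,2,3,2
[1] 1,3,0,1,3
2,0,3,2,0
0,3,3,2,0
2,1,1,1,3
3,1,2,0,1
2,3,2,3,2
[2] 1,3,0,1,3
2,0,3,2,0
0,3,3,2,0
2,1,1,1,3
3,1,3,0,1
2,3,2,3,2
[3] 1,3,0,1,3
2,0,3,2,0
0,3,3,2,0
2,1,2,1,3
3,2,0,1,1
2,3,3,3,2
[4] 1,3,0,1,3
2,0,3,2,0
0,3,3,2,0
2,1,2,1,3
3,2,1,1,1
2,3,3,3,2
[5] 1,3,0,1,3
2,0,3,2,0
0,3,3,2,0
2,1,2,1,3
3,2,2,1,1
2,3,3,3,2
[6] 1,3,0,1,3
2,0,3,2,0
0,3,3,2,0
2,1,2,1,3
3,2,3,1,1
2,3,3,3,2
[7] 1,3,0,1,3
2,0,3,2,0
0,3,3,2,0
3,2,3,1,3
1,1,2,3,1
0,2,2,0,3
[8] 1,3,0,1,3
2,0,3,2,0
0,3,3,2,0
3,2,3,1,3
1,1,3,3,1
0,2,2,0,3
[9] 1,3,1,1,3
2,2,0,3,0
2,1,2,3,0
0,1,2,3,3
2,3,2,0,2
0,2,3,1,3
[10] 1,3,1,1,3
2,2,0,3,0
2,1,2,3,0
0,1,2,3,3
2,3,3,0,2
0,2,3,1,3
[11] 1,3,1,1,3
2,2,0,3,0
2,1,2,3,0
0,2,3,3,3
3,1,2,1,2
1,0,1,2,3
[12] 1,3,1,1,3
2,2,0,3,0
2,1,2,3,0
0,2,3,3,3
3,1,3,1,2
1,0,1,2,3

2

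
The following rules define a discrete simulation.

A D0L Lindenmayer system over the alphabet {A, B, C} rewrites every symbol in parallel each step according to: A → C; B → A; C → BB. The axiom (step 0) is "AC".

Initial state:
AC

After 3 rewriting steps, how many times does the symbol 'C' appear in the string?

0) AC
1) CBB
2) BBAA
3) AACC

2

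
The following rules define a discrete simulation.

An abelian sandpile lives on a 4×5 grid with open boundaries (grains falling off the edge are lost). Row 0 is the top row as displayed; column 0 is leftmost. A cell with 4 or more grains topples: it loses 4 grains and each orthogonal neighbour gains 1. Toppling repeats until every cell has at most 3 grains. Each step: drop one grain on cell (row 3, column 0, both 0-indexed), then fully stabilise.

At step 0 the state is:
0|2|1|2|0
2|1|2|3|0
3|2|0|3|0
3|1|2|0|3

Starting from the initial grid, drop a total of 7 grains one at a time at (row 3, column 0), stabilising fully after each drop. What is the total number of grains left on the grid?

k=0  0|2|1|2|0
2|1|2|3|0
3|2|0|3|0
3|1|2|0|3
k=1  0|2|1|2|0
3|1|2|3|0
0|3|0|3|0
1|2|2|0|3
k=2  0|2|1|2|0
3|1|2|3|0
0|3|0|3|0
2|2|2|0|3
k=3  0|2|1|2|0
3|1|2|3|0
0|3|0|3|0
3|2|2|0|3
k=4  0|2|1|2|0
3|1|2|3|0
1|3|0|3|0
0|3|2|0|3
k=5  0|2|1|2|0
3|1|2|3|0
1|3|0|3|0
1|3|2|0|3
k=6  0|2|1|2|0
3|1|2|3|0
1|3|0|3|0
2|3|2|0|3
k=7  0|2|1|2|0
3|1|2|3|0
1|3|0|3|0
3|3|2|0|3

32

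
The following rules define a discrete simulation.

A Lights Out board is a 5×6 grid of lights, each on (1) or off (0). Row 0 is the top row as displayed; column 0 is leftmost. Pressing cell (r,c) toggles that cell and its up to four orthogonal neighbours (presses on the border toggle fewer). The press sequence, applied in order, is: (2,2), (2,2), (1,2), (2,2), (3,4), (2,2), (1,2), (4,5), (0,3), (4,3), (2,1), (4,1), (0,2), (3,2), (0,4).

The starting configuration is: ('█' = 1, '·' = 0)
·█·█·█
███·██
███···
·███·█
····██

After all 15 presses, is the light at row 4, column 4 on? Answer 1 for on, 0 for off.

0

k=0  ·█·█·█
███·██
███···
·███·█
····██
k=1  ·█·█·█
██··██
█··█··
·█·█·█
····██
k=2  ·█·█·█
███·██
███···
·███·█
····██
k=3  ·███·█
█··███
██····
·███·█
····██
k=4  ·███·█
█·████
█·██··
·█·█·█
····██
k=5  ·███·█
█·████
█·███·
·█··█·
·····█
k=6  ·███·█
█··███
██··█·
·██·█·
·····█
k=7  ·█·█·█
███·██
███·█·
·██·█·
·····█
k=8  ·█·█·█
███·██
███·█·
·██·██
····█·
k=9  ·██·██
██████
███·█·
·██·██
····█·
k=10  ·██·██
██████
███·█·
·█████
··██··
k=11  ·██·██
█·████
····█·
··████
··██··
k=12  ·██·██
█·████
····█·
·█████
██·█··
k=13  ···███
█··███
····█·
·█████
██·█··
k=14  ···███
█··███
··█·█·
····██
████··
k=15  ······
█··█·█
··█·█·
····██
████··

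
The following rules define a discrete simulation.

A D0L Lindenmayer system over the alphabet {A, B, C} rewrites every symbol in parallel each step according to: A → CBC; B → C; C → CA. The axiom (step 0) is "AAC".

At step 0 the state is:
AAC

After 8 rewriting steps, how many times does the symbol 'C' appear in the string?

913

step 0: AAC
step 1: CBCCBCCA
step 2: CACCACACCACACBC
step 3: CACBCCACACBCCACBCCACACBCCACBCCACCA
step 4: CACBCCACCACACBCCACBCCACCACACBCCACCACACBCCACBCCACCACACBCCACCACACBCCACACBC
step 5: CACBCCACCACACBCCACACBCCACBCCACCACACBCCACCACACBCCACACBCCACB…ACBCCACACBCCACBCCACCACACBCCACACBCCACBCCACCACACBCCACBCCACCA  (len 155)
step 6: CACBCCACCACACBCCACACBCCACBCCACCACACBCCACBCCACCACACBCCACCAC…ACCACACBCCACCACACBCCACACBCCACBCCACCACACBCCACCACACBCCACACBC  (len 333)
step 7: CACBCCACCACACBCCACACBCCACBCCACCACACBCCACBCCACCACACBCCACCAC…ACBCCACACBCCACBCCACCACACBCCACACBCCACBCCACCACACBCCACBCCACCA  (len 715)
step 8: CACBCCACCACACBCCACACBCCACBCCACCACACBCCACBCCACCACACBCCACCAC…ACCACACBCCACCACACBCCACACBCCACBCCACCACACBCCACCACACBCCACACBC  (len 1536)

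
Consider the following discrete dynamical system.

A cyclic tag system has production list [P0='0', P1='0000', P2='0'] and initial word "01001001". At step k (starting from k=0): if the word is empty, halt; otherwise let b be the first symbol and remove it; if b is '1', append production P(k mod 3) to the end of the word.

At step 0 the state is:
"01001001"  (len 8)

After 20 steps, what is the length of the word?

0

k=0  "01001001"  (len 8)
k=1  "1001001"  (len 7)
k=2  "0010010000"  (len 10)
k=3  "010010000"  (len 9)
k=4  "10010000"  (len 8)
k=5  "00100000000"  (len 11)
k=6  "0100000000"  (len 10)
k=7  "100000000"  (len 9)
k=8  "000000000000"  (len 12)
k=9  "00000000000"  (len 11)
k=10  "0000000000"  (len 10)
k=11  "000000000"  (len 9)
k=12  "00000000"  (len 8)
k=13  "0000000"  (len 7)
k=14  "000000"  (len 6)
k=15  "00000"  (len 5)
k=16  "0000"  (len 4)
k=17  "000"  (len 3)
k=18  "00"  (len 2)
k=19  "0"  (len 1)
k=20  (halted — word empty)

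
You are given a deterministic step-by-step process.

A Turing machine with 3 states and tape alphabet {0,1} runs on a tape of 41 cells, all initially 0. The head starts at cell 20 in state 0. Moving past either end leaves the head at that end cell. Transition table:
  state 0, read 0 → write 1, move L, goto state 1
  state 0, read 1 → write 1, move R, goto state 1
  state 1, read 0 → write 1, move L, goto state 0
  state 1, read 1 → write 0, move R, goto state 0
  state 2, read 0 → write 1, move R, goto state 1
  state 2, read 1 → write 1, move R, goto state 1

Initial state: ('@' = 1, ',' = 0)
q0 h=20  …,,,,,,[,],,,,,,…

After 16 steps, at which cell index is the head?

k=0  q0 h=20  …,,,,,,[,],,,,,,…
k=1  q1 h=19  …,,,,,,[,]@,,,,,…
k=2  q0 h=18  …,,,,,,[,]@@,,,,…
k=3  q1 h=17  …,,,,,,[,]@@@,,,…
k=4  q0 h=16  …,,,,,,[,]@@@@,,…
k=5  q1 h=15  …,,,,,,[,]@@@@@,…
k=6  q0 h=14  …,,,,,,[,]@@@@@@…
k=7  q1 h=13  …,,,,,,[,]@@@@@@…
k=8  q0 h=12  …,,,,,,[,]@@@@@@…
k=9  q1 h=11  …,,,,,,[,]@@@@@@…
k=10  q0 h=10  …,,,,,,[,]@@@@@@…
k=11  q1 h= 9  …,,,,,,[,]@@@@@@…
k=12  q0 h= 8  …,,,,,,[,]@@@@@@…
k=13  q1 h= 7  …,,,,,,[,]@@@@@@…
k=14  q0 h= 6  |,,,,,,[,]@@@@@@…
k=15  q1 h= 5  |,,,,,[,]@@@@@@…
k=16  q0 h= 4  |,,,,[,]@@@@@@…

4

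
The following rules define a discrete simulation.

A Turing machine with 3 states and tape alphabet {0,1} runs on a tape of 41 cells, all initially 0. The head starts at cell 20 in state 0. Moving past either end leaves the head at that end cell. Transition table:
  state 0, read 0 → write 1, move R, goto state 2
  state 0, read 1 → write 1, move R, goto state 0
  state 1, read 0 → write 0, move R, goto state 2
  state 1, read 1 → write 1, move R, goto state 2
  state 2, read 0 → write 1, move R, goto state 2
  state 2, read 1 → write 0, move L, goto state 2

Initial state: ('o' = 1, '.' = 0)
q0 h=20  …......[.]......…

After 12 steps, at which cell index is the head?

gen 0: q0 h=20  …......[.]......…
gen 1: q2 h=21  ….....o[.]......…
gen 2: q2 h=22  …....oo[.]......…
gen 3: q2 h=23  …...ooo[.]......…
gen 4: q2 h=24  …..oooo[.]......…
gen 5: q2 h=25  ….ooooo[.]......…
gen 6: q2 h=26  …oooooo[.]......…
gen 7: q2 h=27  …oooooo[.]......…
gen 8: q2 h=28  …oooooo[.]......…
gen 9: q2 h=29  …oooooo[.]......…
gen 10: q2 h=30  …oooooo[.]......…
gen 11: q2 h=31  …oooooo[.]......…
gen 12: q2 h=32  …oooooo[.]......…

32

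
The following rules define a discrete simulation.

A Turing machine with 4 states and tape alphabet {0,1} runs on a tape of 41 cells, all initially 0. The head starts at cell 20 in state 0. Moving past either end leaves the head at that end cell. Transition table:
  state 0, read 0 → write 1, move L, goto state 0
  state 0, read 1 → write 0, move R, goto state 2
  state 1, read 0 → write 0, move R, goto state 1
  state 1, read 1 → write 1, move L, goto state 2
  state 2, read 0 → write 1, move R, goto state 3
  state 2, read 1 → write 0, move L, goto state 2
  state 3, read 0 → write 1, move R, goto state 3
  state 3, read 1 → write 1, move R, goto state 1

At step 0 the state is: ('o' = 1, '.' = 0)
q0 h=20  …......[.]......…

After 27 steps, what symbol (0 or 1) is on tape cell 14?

1

k=0  q0 h=20  …......[.]......…
k=1  q0 h=19  …......[.]o.....…
k=2  q0 h=18  …......[.]oo....…
k=3  q0 h=17  …......[.]ooo...…
k=4  q0 h=16  …......[.]oooo..…
k=5  q0 h=15  …......[.]ooooo.…
k=6  q0 h=14  …......[.]oooooo…
k=7  q0 h=13  …......[.]oooooo…
k=8  q0 h=12  …......[.]oooooo…
k=9  q0 h=11  …......[.]oooooo…
k=10  q0 h=10  …......[.]oooooo…
k=11  q0 h= 9  …......[.]oooooo…
k=12  q0 h= 8  …......[.]oooooo…
k=13  q0 h= 7  …......[.]oooooo…
k=14  q0 h= 6  |......[.]oooooo…
k=15  q0 h= 5  |.....[.]oooooo…
k=16  q0 h= 4  |....[.]oooooo…
k=17  q0 h= 3  |...[.]oooooo…
k=18  q0 h= 2  |..[.]oooooo…
k=19  q0 h= 1  |.[.]oooooo…
k=20  q0 h= 0  |[.]oooooo…
k=21  q0 h= 0  |[o]oooooo…
k=22  q2 h= 1  |.[o]oooooo…
k=23  q2 h= 0  |[.].ooooo…
k=24  q3 h= 1  |o[.]oooooo…
k=25  q3 h= 2  |oo[o]oooooo…
k=26  q1 h= 3  |ooo[o]oooooo…
k=27  q2 h= 2  |oo[o]oooooo…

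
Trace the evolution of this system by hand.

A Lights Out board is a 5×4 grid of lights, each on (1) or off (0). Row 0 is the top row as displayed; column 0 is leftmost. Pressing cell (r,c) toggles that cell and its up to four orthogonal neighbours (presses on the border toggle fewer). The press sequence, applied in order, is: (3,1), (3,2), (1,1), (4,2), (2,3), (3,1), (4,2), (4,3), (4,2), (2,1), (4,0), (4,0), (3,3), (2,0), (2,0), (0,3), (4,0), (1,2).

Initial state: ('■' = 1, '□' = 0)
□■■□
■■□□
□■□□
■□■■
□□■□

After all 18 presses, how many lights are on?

8

[0] □■■□
■■□□
□■□□
■□■■
□□■□
[1] □■■□
■■□□
□□□□
□■□■
□■■□
[2] □■■□
■■□□
□□■□
□□■□
□■□□
[3] □□■□
□□■□
□■■□
□□■□
□■□□
[4] □□■□
□□■□
□■■□
□□□□
□□■■
[5] □□■□
□□■■
□■□■
□□□■
□□■■
[6] □□■□
□□■■
□□□■
■■■■
□■■■
[7] □□■□
□□■■
□□□■
■■□■
□□□□
[8] □□■□
□□■■
□□□■
■■□□
□□■■
[9] □□■□
□□■■
□□□■
■■■□
□■□□
[10] □□■□
□■■■
■■■■
■□■□
□■□□
[11] □□■□
□■■■
■■■■
□□■□
■□□□
[12] □□■□
□■■■
■■■■
■□■□
□■□□
[13] □□■□
□■■■
■■■□
■□□■
□■□■
[14] □□■□
■■■■
□□■□
□□□■
□■□■
[15] □□■□
□■■■
■■■□
■□□■
□■□■
[16] □□□■
□■■□
■■■□
■□□■
□■□■
[17] □□□■
□■■□
■■■□
□□□■
■□□■
[18] □□■■
□□□■
■■□□
□□□■
■□□■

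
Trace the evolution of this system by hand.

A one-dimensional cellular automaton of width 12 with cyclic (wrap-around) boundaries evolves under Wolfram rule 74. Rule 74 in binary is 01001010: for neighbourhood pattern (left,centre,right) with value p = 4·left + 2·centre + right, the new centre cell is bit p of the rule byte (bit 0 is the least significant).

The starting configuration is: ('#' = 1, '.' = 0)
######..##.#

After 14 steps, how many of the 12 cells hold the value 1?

2

[0] ######..##.#
[1] .....#.###.#
[2] ....#..#.#..
[3] ...#..#.....
[4] ..#..#......
[5] .#..#.......
[6] #..#........
[7] ..#........#
[8] .#........#.
[9] #........#..
[10] ........#..#
[11] .......#..#.
[12] ......#..#..
[13] .....#..#...
[14] ....#..#....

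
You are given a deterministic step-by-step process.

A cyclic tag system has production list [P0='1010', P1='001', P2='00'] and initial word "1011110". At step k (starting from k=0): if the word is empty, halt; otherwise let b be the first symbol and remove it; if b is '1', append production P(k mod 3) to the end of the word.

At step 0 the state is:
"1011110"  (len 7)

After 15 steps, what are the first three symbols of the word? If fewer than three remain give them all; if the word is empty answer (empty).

[0] "1011110"  (len 7)
[1] "0111101010"  (len 10)
[2] "111101010"  (len 9)
[3] "1110101000"  (len 10)
[4] "1101010001010"  (len 13)
[5] "101010001010001"  (len 15)
[6] "0101000101000100"  (len 16)
[7] "101000101000100"  (len 15)
[8] "01000101000100001"  (len 17)
[9] "1000101000100001"  (len 16)
[10] "0001010001000011010"  (len 19)
[11] "001010001000011010"  (len 18)
[12] "01010001000011010"  (len 17)
[13] "1010001000011010"  (len 16)
[14] "010001000011010001"  (len 18)
[15] "10001000011010001"  (len 17)

100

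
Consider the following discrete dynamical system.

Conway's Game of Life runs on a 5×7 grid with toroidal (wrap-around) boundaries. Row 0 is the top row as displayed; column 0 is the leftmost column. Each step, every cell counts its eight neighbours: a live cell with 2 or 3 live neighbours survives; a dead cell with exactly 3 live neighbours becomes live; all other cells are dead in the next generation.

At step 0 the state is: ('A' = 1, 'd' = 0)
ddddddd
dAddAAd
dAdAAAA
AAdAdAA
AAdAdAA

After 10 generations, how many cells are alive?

0) ddddddd
dAddAAd
dAdAAAA
AAdAdAA
AAdAdAA
1) dAAdddd
AdAAddA
dAdAddd
dddAddd
dAdddAd
2) dddAddA
AddAddd
AAdAAdd
ddddAdd
dAddddd
3) AdAdddd
AAdAddA
AAAAAdd
AAAAAdd
ddddddd
4) AdAdddA
ddddAdA
dddddAd
AdddAdd
Adddddd
5) AAdddAA
AdddddA
ddddAAA
ddddddA
Adddddd
6) dAdddAd
dAddAdd
ddddddd
AdddddA
dAdddAd
7) AAAdAAd
ddddddd
Adddddd
AdddddA
dAdddAd
8) AAAdAAA
AdddddA
AdddddA
AAddddA
ddAdAAd
9) ddAdAdd
ddddddd
dddddAd
dAddddd
ddAdAdd
10) ddddddd
ddddddd
ddddddd
ddddddd
dAAdddd

2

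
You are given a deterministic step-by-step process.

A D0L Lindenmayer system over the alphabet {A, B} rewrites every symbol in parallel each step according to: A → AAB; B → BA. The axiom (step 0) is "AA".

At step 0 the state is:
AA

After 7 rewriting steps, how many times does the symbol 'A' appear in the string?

step 0: AA
step 1: AABAAB
step 2: AABAABBAAABAABBA
step 3: AABAABBAAABAABBABAAABAABAABBAAABAABBABAAAB
step 4: AABAABBAAABAABBABAAABAABAABBAAABAABBABAAABBAAABAABAABBAAABAABBAAABAABBABAAABAABAABBAAABAABBABAAABBAAABAABAABBA
step 5: AABAABBAAABAABBABAAABAABAABBAAABAABBABAAABBAAABAABAABBAAAB…BAABBABAAABBAAABAABAABBABAAABAABAABBAAABAABBAAABAABBABAAAB  (len 288)
step 6: AABAABBAAABAABBABAAABAABAABBAAABAABBABAAABBAAABAABAABBAAAB…AABAABAABBAAABAABBABAAABAABAABBAAABAABBABAAABBAAABAABAABBA  (len 754)
step 7: AABAABBAAABAABBABAAABAABAABBAAABAABBABAAABBAAABAABAABBAAAB…BAABBABAAABBAAABAABAABBABAAABAABAABBAAABAABBAAABAABBABAAAB  (len 1974)

1220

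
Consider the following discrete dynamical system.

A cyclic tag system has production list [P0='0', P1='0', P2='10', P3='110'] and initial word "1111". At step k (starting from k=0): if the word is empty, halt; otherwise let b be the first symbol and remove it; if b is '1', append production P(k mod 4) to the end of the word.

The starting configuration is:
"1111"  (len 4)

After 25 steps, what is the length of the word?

gen 0: "1111"  (len 4)
gen 1: "1110"  (len 4)
gen 2: "1100"  (len 4)
gen 3: "10010"  (len 5)
gen 4: "0010110"  (len 7)
gen 5: "010110"  (len 6)
gen 6: "10110"  (len 5)
gen 7: "011010"  (len 6)
gen 8: "11010"  (len 5)
gen 9: "10100"  (len 5)
gen 10: "01000"  (len 5)
gen 11: "1000"  (len 4)
gen 12: "000110"  (len 6)
gen 13: "00110"  (len 5)
gen 14: "0110"  (len 4)
gen 15: "110"  (len 3)
gen 16: "10110"  (len 5)
gen 17: "01100"  (len 5)
gen 18: "1100"  (len 4)
gen 19: "10010"  (len 5)
gen 20: "0010110"  (len 7)
gen 21: "010110"  (len 6)
gen 22: "10110"  (len 5)
gen 23: "011010"  (len 6)
gen 24: "11010"  (len 5)
gen 25: "10100"  (len 5)

5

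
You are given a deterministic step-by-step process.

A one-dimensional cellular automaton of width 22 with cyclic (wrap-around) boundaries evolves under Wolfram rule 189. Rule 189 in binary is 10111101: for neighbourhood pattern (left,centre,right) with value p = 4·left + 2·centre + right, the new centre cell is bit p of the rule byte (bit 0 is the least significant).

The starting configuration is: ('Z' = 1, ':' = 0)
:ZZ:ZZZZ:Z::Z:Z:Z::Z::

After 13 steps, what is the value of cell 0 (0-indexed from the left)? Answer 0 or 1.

step 0: :ZZ:ZZZZ:Z::Z:Z:Z::Z::
step 1: :Z:ZZZZ:ZZZ:ZZZZZZ:ZZZ
step 2: ZZZZZZ:ZZZ:ZZZZZZ:ZZZ:
step 3: ZZZZZ:ZZZ:ZZZZZZ:ZZZ:Z
step 4: ZZZZ:ZZZ:ZZZZZZ:ZZZ:ZZ
step 5: ZZZ:ZZZ:ZZZZZZ:ZZZ:ZZZ
step 6: ZZ:ZZZ:ZZZZZZ:ZZZ:ZZZZ
step 7: Z:ZZZ:ZZZZZZ:ZZZ:ZZZZZ
step 8: :ZZZ:ZZZZZZ:ZZZ:ZZZZZZ
step 9: ZZZ:ZZZZZZ:ZZZ:ZZZZZZ:
step 10: ZZ:ZZZZZZ:ZZZ:ZZZZZZ:Z
step 11: Z:ZZZZZZ:ZZZ:ZZZZZZ:ZZ
step 12: :ZZZZZZ:ZZZ:ZZZZZZ:ZZZ
step 13: ZZZZZZ:ZZZ:ZZZZZZ:ZZZ:

1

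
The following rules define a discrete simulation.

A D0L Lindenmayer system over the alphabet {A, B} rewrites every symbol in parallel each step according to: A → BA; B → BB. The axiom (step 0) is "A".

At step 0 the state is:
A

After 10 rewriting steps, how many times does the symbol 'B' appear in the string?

0) A
1) BA
2) BBBA
3) BBBBBBBA
4) BBBBBBBBBBBBBBBA
5) BBBBBBBBBBBBBBBBBBBBBBBBBBBBBBBA
6) BBBBBBBBBBBBBBBBBBBBBBBBBBBBBBBBBBBBBBBBBBBBBBBBBBBBBBBBBBBBBBBA
7) BBBBBBBBBBBBBBBBBBBBBBBBBBBBBBBBBBBBBBBBBBBBBBBBBBBBBBBBBB…BBBBBBBBBBBBBBBBBBBBBBBBBBBBBBBBBBBBBBBBBBBBBBBBBBBBBBBBBA  (len 128)
8) BBBBBBBBBBBBBBBBBBBBBBBBBBBBBBBBBBBBBBBBBBBBBBBBBBBBBBBBBB…BBBBBBBBBBBBBBBBBBBBBBBBBBBBBBBBBBBBBBBBBBBBBBBBBBBBBBBBBA  (len 256)
9) BBBBBBBBBBBBBBBBBBBBBBBBBBBBBBBBBBBBBBBBBBBBBBBBBBBBBBBBBB…BBBBBBBBBBBBBBBBBBBBBBBBBBBBBBBBBBBBBBBBBBBBBBBBBBBBBBBBBA  (len 512)
10) BBBBBBBBBBBBBBBBBBBBBBBBBBBBBBBBBBBBBBBBBBBBBBBBBBBBBBBBBB…BBBBBBBBBBBBBBBBBBBBBBBBBBBBBBBBBBBBBBBBBBBBBBBBBBBBBBBBBA  (len 1024)

1023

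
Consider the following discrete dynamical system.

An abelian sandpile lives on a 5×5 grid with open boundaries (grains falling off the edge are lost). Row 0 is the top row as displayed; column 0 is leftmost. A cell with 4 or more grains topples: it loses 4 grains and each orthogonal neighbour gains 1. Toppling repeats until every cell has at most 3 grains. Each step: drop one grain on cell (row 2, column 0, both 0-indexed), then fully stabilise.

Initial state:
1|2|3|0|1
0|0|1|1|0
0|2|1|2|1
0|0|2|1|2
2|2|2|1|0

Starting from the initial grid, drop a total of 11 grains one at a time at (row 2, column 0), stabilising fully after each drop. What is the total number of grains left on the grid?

35

t=0: 1|2|3|0|1
0|0|1|1|0
0|2|1|2|1
0|0|2|1|2
2|2|2|1|0
t=1: 1|2|3|0|1
0|0|1|1|0
1|2|1|2|1
0|0|2|1|2
2|2|2|1|0
t=2: 1|2|3|0|1
0|0|1|1|0
2|2|1|2|1
0|0|2|1|2
2|2|2|1|0
t=3: 1|2|3|0|1
0|0|1|1|0
3|2|1|2|1
0|0|2|1|2
2|2|2|1|0
t=4: 1|2|3|0|1
1|0|1|1|0
0|3|1|2|1
1|0|2|1|2
2|2|2|1|0
t=5: 1|2|3|0|1
1|0|1|1|0
1|3|1|2|1
1|0|2|1|2
2|2|2|1|0
t=6: 1|2|3|0|1
1|0|1|1|0
2|3|1|2|1
1|0|2|1|2
2|2|2|1|0
t=7: 1|2|3|0|1
1|0|1|1|0
3|3|1|2|1
1|0|2|1|2
2|2|2|1|0
t=8: 1|2|3|0|1
2|1|1|1|0
1|0|2|2|1
2|1|2|1|2
2|2|2|1|0
t=9: 1|2|3|0|1
2|1|1|1|0
2|0|2|2|1
2|1|2|1|2
2|2|2|1|0
t=10: 1|2|3|0|1
2|1|1|1|0
3|0|2|2|1
2|1|2|1|2
2|2|2|1|0
t=11: 1|2|3|0|1
3|1|1|1|0
0|1|2|2|1
3|1|2|1|2
2|2|2|1|0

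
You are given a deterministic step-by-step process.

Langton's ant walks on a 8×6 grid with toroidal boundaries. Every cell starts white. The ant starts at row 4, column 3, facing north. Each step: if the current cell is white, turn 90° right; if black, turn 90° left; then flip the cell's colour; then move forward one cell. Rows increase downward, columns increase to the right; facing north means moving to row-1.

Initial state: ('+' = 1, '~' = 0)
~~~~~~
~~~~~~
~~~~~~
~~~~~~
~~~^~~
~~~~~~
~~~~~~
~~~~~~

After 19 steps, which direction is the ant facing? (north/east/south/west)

west

t=0: ~~~~~~
~~~~~~
~~~~~~
~~~~~~
~~~^~~
~~~~~~
~~~~~~
~~~~~~
t=1: ~~~~~~
~~~~~~
~~~~~~
~~~~~~
~~~+>~
~~~~~~
~~~~~~
~~~~~~
t=2: ~~~~~~
~~~~~~
~~~~~~
~~~~~~
~~~++~
~~~~v~
~~~~~~
~~~~~~
t=3: ~~~~~~
~~~~~~
~~~~~~
~~~~~~
~~~++~
~~~<+~
~~~~~~
~~~~~~
t=4: ~~~~~~
~~~~~~
~~~~~~
~~~~~~
~~~^+~
~~~++~
~~~~~~
~~~~~~
t=5: ~~~~~~
~~~~~~
~~~~~~
~~~~~~
~~<~+~
~~~++~
~~~~~~
~~~~~~
t=6: ~~~~~~
~~~~~~
~~~~~~
~~^~~~
~~+~+~
~~~++~
~~~~~~
~~~~~~
t=7: ~~~~~~
~~~~~~
~~~~~~
~~+>~~
~~+~+~
~~~++~
~~~~~~
~~~~~~
t=8: ~~~~~~
~~~~~~
~~~~~~
~~++~~
~~+v+~
~~~++~
~~~~~~
~~~~~~
t=9: ~~~~~~
~~~~~~
~~~~~~
~~++~~
~~<++~
~~~++~
~~~~~~
~~~~~~
t=10: ~~~~~~
~~~~~~
~~~~~~
~~++~~
~~~++~
~~v++~
~~~~~~
~~~~~~
t=11: ~~~~~~
~~~~~~
~~~~~~
~~++~~
~~~++~
~<+++~
~~~~~~
~~~~~~
t=12: ~~~~~~
~~~~~~
~~~~~~
~~++~~
~^~++~
~++++~
~~~~~~
~~~~~~
t=13: ~~~~~~
~~~~~~
~~~~~~
~~++~~
~+>++~
~++++~
~~~~~~
~~~~~~
t=14: ~~~~~~
~~~~~~
~~~~~~
~~++~~
~++++~
~+v++~
~~~~~~
~~~~~~
t=15: ~~~~~~
~~~~~~
~~~~~~
~~++~~
~++++~
~+~>+~
~~~~~~
~~~~~~
t=16: ~~~~~~
~~~~~~
~~~~~~
~~++~~
~++^+~
~+~~+~
~~~~~~
~~~~~~
t=17: ~~~~~~
~~~~~~
~~~~~~
~~++~~
~+<~+~
~+~~+~
~~~~~~
~~~~~~
t=18: ~~~~~~
~~~~~~
~~~~~~
~~++~~
~+~~+~
~+v~+~
~~~~~~
~~~~~~
t=19: ~~~~~~
~~~~~~
~~~~~~
~~++~~
~+~~+~
~<+~+~
~~~~~~
~~~~~~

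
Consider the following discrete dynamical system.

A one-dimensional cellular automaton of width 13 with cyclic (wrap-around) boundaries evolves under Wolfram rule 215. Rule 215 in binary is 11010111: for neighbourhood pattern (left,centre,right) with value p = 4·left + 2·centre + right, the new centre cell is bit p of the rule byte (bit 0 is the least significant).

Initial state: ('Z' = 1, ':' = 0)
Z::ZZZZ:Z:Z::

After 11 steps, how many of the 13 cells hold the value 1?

0) Z::ZZZZ:Z:Z::
1) ZZZ:ZZZ:Z:ZZZ
2) ZZZ::ZZ:Z::ZZ
3) ZZZZZ:Z:ZZZ:Z
4) ZZZZZ:Z::ZZ::
5) :ZZZZ:ZZZ:ZZZ
6) ::ZZZ::ZZ::ZZ
7) ZZ:ZZZZ:ZZZ:Z
8) ZZ::ZZZ::ZZ::
9) :ZZZ:ZZZZ:ZZZ
10) ::ZZ::ZZZ::ZZ
11) ZZ:ZZZ:ZZZZ:Z

10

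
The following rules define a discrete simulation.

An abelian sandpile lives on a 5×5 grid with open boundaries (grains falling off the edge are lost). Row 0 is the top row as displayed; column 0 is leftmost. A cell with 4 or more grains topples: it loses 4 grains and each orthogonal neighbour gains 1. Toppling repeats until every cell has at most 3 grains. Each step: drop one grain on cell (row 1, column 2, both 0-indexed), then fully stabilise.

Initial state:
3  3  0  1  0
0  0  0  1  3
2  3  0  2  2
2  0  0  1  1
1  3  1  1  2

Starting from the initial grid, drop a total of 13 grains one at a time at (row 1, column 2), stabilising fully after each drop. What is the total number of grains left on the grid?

44

step 0: 3  3  0  1  0
0  0  0  1  3
2  3  0  2  2
2  0  0  1  1
1  3  1  1  2
step 1: 3  3  0  1  0
0  0  1  1  3
2  3  0  2  2
2  0  0  1  1
1  3  1  1  2
step 2: 3  3  0  1  0
0  0  2  1  3
2  3  0  2  2
2  0  0  1  1
1  3  1  1  2
step 3: 3  3  0  1  0
0  0  3  1  3
2  3  0  2  2
2  0  0  1  1
1  3  1  1  2
step 4: 3  3  1  1  0
0  1  0  2  3
2  3  1  2  2
2  0  0  1  1
1  3  1  1  2
step 5: 3  3  1  1  0
0  1  1  2  3
2  3  1  2  2
2  0  0  1  1
1  3  1  1  2
step 6: 3  3  1  1  0
0  1  2  2  3
2  3  1  2  2
2  0  0  1  1
1  3  1  1  2
step 7: 3  3  1  1  0
0  1  3  2  3
2  3  1  2  2
2  0  0  1  1
1  3  1  1  2
step 8: 3  3  2  1  0
0  2  0  3  3
2  3  2  2  2
2  0  0  1  1
1  3  1  1  2
step 9: 3  3  2  1  0
0  2  1  3  3
2  3  2  2  2
2  0  0  1  1
1  3  1  1  2
step 10: 3  3  2  1  0
0  2  2  3  3
2  3  2  2  2
2  0  0  1  1
1  3  1  1  2
step 11: 3  3  2  1  0
0  2  3  3  3
2  3  2  2  2
2  0  0  1  1
1  3  1  1  2
step 12: 3  3  3  2  1
0  3  1  1  0
2  3  3  3  3
2  0  0  1  1
1  3  1  1  2
step 13: 3  3  3  2  1
0  3  2  1  0
2  3  3  3  3
2  0  0  1  1
1  3  1  1  2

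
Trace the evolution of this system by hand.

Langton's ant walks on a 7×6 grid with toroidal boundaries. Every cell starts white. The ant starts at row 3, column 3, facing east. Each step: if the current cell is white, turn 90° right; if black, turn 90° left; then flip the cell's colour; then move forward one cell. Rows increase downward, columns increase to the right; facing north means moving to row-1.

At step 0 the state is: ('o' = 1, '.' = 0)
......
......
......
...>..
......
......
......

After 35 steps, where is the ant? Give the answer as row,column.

k=0  ......
......
......
...>..
......
......
......
k=1  ......
......
......
...o..
...v..
......
......
k=2  ......
......
......
...o..
..<o..
......
......
k=3  ......
......
......
..^o..
..oo..
......
......
k=4  ......
......
......
..o>..
..oo..
......
......
k=5  ......
......
...^..
..o...
..oo..
......
......
k=6  ......
......
...o>.
..o...
..oo..
......
......
k=7  ......
......
...oo.
..o.v.
..oo..
......
......
k=8  ......
......
...oo.
..o<o.
..oo..
......
......
k=9  ......
......
...^o.
..ooo.
..oo..
......
......
k=10  ......
......
..<.o.
..ooo.
..oo..
......
......
k=11  ......
..^...
..o.o.
..ooo.
..oo..
......
......
k=12  ......
..o>..
..o.o.
..ooo.
..oo..
......
......
k=13  ......
..oo..
..ovo.
..ooo.
..oo..
......
......
k=14  ......
..oo..
..<oo.
..ooo.
..oo..
......
......
k=15  ......
..oo..
...oo.
..voo.
..oo..
......
......
k=16  ......
..oo..
...oo.
...>o.
..oo..
......
......
k=17  ......
..oo..
...^o.
....o.
..oo..
......
......
k=18  ......
..oo..
..<.o.
....o.
..oo..
......
......
k=19  ......
..^o..
..o.o.
....o.
..oo..
......
......
k=20  ......
.<.o..
..o.o.
....o.
..oo..
......
......
k=21  .^....
.o.o..
..o.o.
....o.
..oo..
......
......
k=22  .o>...
.o.o..
..o.o.
....o.
..oo..
......
......
k=23  .oo...
.ovo..
..o.o.
....o.
..oo..
......
......
k=24  .oo...
.<oo..
..o.o.
....o.
..oo..
......
......
k=25  .oo...
..oo..
.vo.o.
....o.
..oo..
......
......
k=26  .oo...
..oo..
<oo.o.
....o.
..oo..
......
......
k=27  .oo...
^.oo..
ooo.o.
....o.
..oo..
......
......
k=28  .oo...
o>oo..
ooo.o.
....o.
..oo..
......
......
k=29  .oo...
oooo..
ovo.o.
....o.
..oo..
......
......
k=30  .oo...
oooo..
o.>.o.
....o.
..oo..
......
......
k=31  .oo...
oo^o..
o...o.
....o.
..oo..
......
......
k=32  .oo...
o<.o..
o...o.
....o.
..oo..
......
......
k=33  .oo...
o..o..
ov..o.
....o.
..oo..
......
......
k=34  .oo...
o..o..
<o..o.
....o.
..oo..
......
......
k=35  .oo...
o..o..
.o..o.
v...o.
..oo..
......
......

3,0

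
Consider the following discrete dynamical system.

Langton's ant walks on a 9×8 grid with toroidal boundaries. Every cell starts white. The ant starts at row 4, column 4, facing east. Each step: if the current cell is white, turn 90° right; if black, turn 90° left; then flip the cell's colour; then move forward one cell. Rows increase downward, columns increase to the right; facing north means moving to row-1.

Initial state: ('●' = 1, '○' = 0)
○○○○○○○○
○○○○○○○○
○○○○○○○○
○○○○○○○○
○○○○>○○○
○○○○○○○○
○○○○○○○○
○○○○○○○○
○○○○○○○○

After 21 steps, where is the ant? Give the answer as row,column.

1,2

[0] ○○○○○○○○
○○○○○○○○
○○○○○○○○
○○○○○○○○
○○○○>○○○
○○○○○○○○
○○○○○○○○
○○○○○○○○
○○○○○○○○
[1] ○○○○○○○○
○○○○○○○○
○○○○○○○○
○○○○○○○○
○○○○●○○○
○○○○v○○○
○○○○○○○○
○○○○○○○○
○○○○○○○○
[2] ○○○○○○○○
○○○○○○○○
○○○○○○○○
○○○○○○○○
○○○○●○○○
○○○<●○○○
○○○○○○○○
○○○○○○○○
○○○○○○○○
[3] ○○○○○○○○
○○○○○○○○
○○○○○○○○
○○○○○○○○
○○○^●○○○
○○○●●○○○
○○○○○○○○
○○○○○○○○
○○○○○○○○
[4] ○○○○○○○○
○○○○○○○○
○○○○○○○○
○○○○○○○○
○○○●>○○○
○○○●●○○○
○○○○○○○○
○○○○○○○○
○○○○○○○○
[5] ○○○○○○○○
○○○○○○○○
○○○○○○○○
○○○○^○○○
○○○●○○○○
○○○●●○○○
○○○○○○○○
○○○○○○○○
○○○○○○○○
[6] ○○○○○○○○
○○○○○○○○
○○○○○○○○
○○○○●>○○
○○○●○○○○
○○○●●○○○
○○○○○○○○
○○○○○○○○
○○○○○○○○
[7] ○○○○○○○○
○○○○○○○○
○○○○○○○○
○○○○●●○○
○○○●○v○○
○○○●●○○○
○○○○○○○○
○○○○○○○○
○○○○○○○○
[8] ○○○○○○○○
○○○○○○○○
○○○○○○○○
○○○○●●○○
○○○●<●○○
○○○●●○○○
○○○○○○○○
○○○○○○○○
○○○○○○○○
[9] ○○○○○○○○
○○○○○○○○
○○○○○○○○
○○○○^●○○
○○○●●●○○
○○○●●○○○
○○○○○○○○
○○○○○○○○
○○○○○○○○
[10] ○○○○○○○○
○○○○○○○○
○○○○○○○○
○○○<○●○○
○○○●●●○○
○○○●●○○○
○○○○○○○○
○○○○○○○○
○○○○○○○○
[11] ○○○○○○○○
○○○○○○○○
○○○^○○○○
○○○●○●○○
○○○●●●○○
○○○●●○○○
○○○○○○○○
○○○○○○○○
○○○○○○○○
[12] ○○○○○○○○
○○○○○○○○
○○○●>○○○
○○○●○●○○
○○○●●●○○
○○○●●○○○
○○○○○○○○
○○○○○○○○
○○○○○○○○
[13] ○○○○○○○○
○○○○○○○○
○○○●●○○○
○○○●v●○○
○○○●●●○○
○○○●●○○○
○○○○○○○○
○○○○○○○○
○○○○○○○○
[14] ○○○○○○○○
○○○○○○○○
○○○●●○○○
○○○<●●○○
○○○●●●○○
○○○●●○○○
○○○○○○○○
○○○○○○○○
○○○○○○○○
[15] ○○○○○○○○
○○○○○○○○
○○○●●○○○
○○○○●●○○
○○○v●●○○
○○○●●○○○
○○○○○○○○
○○○○○○○○
○○○○○○○○
[16] ○○○○○○○○
○○○○○○○○
○○○●●○○○
○○○○●●○○
○○○○>●○○
○○○●●○○○
○○○○○○○○
○○○○○○○○
○○○○○○○○
[17] ○○○○○○○○
○○○○○○○○
○○○●●○○○
○○○○^●○○
○○○○○●○○
○○○●●○○○
○○○○○○○○
○○○○○○○○
○○○○○○○○
[18] ○○○○○○○○
○○○○○○○○
○○○●●○○○
○○○<○●○○
○○○○○●○○
○○○●●○○○
○○○○○○○○
○○○○○○○○
○○○○○○○○
[19] ○○○○○○○○
○○○○○○○○
○○○^●○○○
○○○●○●○○
○○○○○●○○
○○○●●○○○
○○○○○○○○
○○○○○○○○
○○○○○○○○
[20] ○○○○○○○○
○○○○○○○○
○○<○●○○○
○○○●○●○○
○○○○○●○○
○○○●●○○○
○○○○○○○○
○○○○○○○○
○○○○○○○○
[21] ○○○○○○○○
○○^○○○○○
○○●○●○○○
○○○●○●○○
○○○○○●○○
○○○●●○○○
○○○○○○○○
○○○○○○○○
○○○○○○○○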